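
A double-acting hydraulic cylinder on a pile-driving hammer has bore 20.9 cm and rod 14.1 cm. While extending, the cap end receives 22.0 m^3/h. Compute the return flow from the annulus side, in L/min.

Cap-side area A_cap = π/4 × (20.9 cm)² = 343.1 cm^2
Rod-side annular area A_ann = π/4 × (20.9² − 14.1²) = 186.9 cm^2
Piston speed v = Q_in/A_cap; rod-end outflow Q_out = v × A_ann = Q_in × A_ann/A_cap.

Q_out ≈ 200 L/min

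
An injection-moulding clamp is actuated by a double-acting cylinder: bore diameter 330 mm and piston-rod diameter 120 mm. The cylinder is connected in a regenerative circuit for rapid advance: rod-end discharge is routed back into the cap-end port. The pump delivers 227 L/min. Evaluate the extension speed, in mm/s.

v ≈ 335 mm/s

In regeneration the rod-end outflow joins the pump flow into the cap end, so the net volume the pump must supply per unit advance equals the rod cross-section area.
Rod cross-section A_rod = π/4 × (120 mm)² = 11310 mm^2
v = Q_pump / A_rod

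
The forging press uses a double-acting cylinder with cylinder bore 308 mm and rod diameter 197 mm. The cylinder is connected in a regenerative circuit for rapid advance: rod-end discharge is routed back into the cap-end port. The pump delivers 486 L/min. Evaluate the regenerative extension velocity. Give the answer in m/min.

In regeneration the rod-end outflow joins the pump flow into the cap end, so the net volume the pump must supply per unit advance equals the rod cross-section area.
Rod cross-section A_rod = π/4 × (197 mm)² = 30480 mm^2
v = Q_pump / A_rod

v ≈ 15.9 m/min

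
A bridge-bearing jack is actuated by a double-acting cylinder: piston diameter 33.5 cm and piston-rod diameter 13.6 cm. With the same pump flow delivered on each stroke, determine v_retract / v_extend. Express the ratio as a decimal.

Cap-side area A_cap = π/4 × (33.5 cm)² = 881.4 cm^2
Rod-side annular area A_ann = π/4 × (33.5² − 13.6²) = 736.1 cm^2
For equal Q, v ∝ 1/A, so v_ret/v_ext = A_cap/A_ann.

v_ret/v_ext ≈ 1.20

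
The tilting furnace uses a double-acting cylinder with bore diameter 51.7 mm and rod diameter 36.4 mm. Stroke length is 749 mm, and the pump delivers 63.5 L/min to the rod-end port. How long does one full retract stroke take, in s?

Rod-side annular area A_ann = π/4 × (51.7² − 36.4²) = 1059 mm^2
Swept volume V = A × L; t = V / Q = A·L / Q

t ≈ 0.749 s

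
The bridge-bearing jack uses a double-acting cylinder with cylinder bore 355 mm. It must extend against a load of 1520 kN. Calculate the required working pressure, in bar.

P ≈ 154 bar

Cap-side area A_cap = π/4 × (355 mm)² = 98980 mm^2
P = F / A = 1520 kN / A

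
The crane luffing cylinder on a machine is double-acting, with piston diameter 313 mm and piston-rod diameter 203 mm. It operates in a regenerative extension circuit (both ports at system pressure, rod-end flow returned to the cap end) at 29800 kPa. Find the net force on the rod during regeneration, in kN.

With equal pressure on both faces, forces on the annular region cancel; the net push is pressure × rod cross-section.
Rod cross-section A_rod = π/4 × (203 mm)² = 32370 mm^2
F = P × A_rod

F ≈ 964 kN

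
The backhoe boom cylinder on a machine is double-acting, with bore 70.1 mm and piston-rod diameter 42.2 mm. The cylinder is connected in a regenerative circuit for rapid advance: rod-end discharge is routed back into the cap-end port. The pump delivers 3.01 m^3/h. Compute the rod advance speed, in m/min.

v ≈ 35.9 m/min

In regeneration the rod-end outflow joins the pump flow into the cap end, so the net volume the pump must supply per unit advance equals the rod cross-section area.
Rod cross-section A_rod = π/4 × (42.2 mm)² = 1399 mm^2
v = Q_pump / A_rod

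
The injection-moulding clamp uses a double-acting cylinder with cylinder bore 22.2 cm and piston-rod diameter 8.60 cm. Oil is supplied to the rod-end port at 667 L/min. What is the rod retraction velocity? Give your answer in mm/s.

Rod-side annular area A_ann = π/4 × (22.2² − 8.60²) = 329.0 cm^2
Flow into the rod-end port fills the annular volume.
v = Q / A

v ≈ 338 mm/s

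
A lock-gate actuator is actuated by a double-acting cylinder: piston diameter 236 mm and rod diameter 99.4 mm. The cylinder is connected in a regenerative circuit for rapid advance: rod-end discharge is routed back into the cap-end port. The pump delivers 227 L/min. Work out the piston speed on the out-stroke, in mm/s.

In regeneration the rod-end outflow joins the pump flow into the cap end, so the net volume the pump must supply per unit advance equals the rod cross-section area.
Rod cross-section A_rod = π/4 × (99.4 mm)² = 7760 mm^2
v = Q_pump / A_rod

v ≈ 488 mm/s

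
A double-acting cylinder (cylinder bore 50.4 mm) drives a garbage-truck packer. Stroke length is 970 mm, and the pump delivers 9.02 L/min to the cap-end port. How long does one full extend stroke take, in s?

Cap-side area A_cap = π/4 × (50.4 mm)² = 1995 mm^2
Swept volume V = A × L; t = V / Q = A·L / Q

t ≈ 12.9 s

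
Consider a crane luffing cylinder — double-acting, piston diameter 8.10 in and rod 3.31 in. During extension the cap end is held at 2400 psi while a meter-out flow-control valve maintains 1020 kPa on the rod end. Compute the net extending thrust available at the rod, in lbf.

F ≈ 1.17e5 lbf

Cap-side area A_cap = π/4 × (8.10 in)² = 51.53 in^2
Rod-side annular area A_ann = π/4 × (8.10² − 3.31²) = 42.93 in^2
Net thrust = P_cap·A_cap − P_rod·A_ann = 1.237e5 lbf − 6350 lbf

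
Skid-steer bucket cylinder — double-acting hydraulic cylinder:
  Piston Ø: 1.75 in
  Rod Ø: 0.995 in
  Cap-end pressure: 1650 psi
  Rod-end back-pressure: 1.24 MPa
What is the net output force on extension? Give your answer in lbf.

Cap-side area A_cap = π/4 × (1.75 in)² = 2.405 in^2
Rod-side annular area A_ann = π/4 × (1.75² − 0.995²) = 1.628 in^2
Net thrust = P_cap·A_cap − P_rod·A_ann = 3969 lbf − 292.7 lbf

F ≈ 3680 lbf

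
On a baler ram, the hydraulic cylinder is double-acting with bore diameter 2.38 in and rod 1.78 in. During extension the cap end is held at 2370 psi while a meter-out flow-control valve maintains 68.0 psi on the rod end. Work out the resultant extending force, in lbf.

Cap-side area A_cap = π/4 × (2.38 in)² = 4.449 in^2
Rod-side annular area A_ann = π/4 × (2.38² − 1.78²) = 1.960 in^2
Net thrust = P_cap·A_cap − P_rod·A_ann = 10540 lbf − 133.3 lbf

F ≈ 10400 lbf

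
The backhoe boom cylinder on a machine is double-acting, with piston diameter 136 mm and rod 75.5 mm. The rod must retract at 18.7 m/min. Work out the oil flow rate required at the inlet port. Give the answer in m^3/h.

Rod-side annular area A_ann = π/4 × (136² − 75.5²) = 10050 mm^2
Q = A × v

Q ≈ 11.3 m^3/h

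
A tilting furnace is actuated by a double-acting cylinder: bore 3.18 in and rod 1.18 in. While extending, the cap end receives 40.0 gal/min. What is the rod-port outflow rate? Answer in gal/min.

Cap-side area A_cap = π/4 × (3.18 in)² = 7.942 in^2
Rod-side annular area A_ann = π/4 × (3.18² − 1.18²) = 6.849 in^2
Piston speed v = Q_in/A_cap; rod-end outflow Q_out = v × A_ann = Q_in × A_ann/A_cap.

Q_out ≈ 34.5 gal/min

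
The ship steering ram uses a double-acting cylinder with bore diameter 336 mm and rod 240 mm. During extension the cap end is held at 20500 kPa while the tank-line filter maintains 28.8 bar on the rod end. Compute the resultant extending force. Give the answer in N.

Cap-side area A_cap = π/4 × (336 mm)² = 88670 mm^2
Rod-side annular area A_ann = π/4 × (336² − 240²) = 43430 mm^2
Net thrust = P_cap·A_cap − P_rod·A_ann = 1.818e6 N − 1.251e5 N

F ≈ 1.69e6 N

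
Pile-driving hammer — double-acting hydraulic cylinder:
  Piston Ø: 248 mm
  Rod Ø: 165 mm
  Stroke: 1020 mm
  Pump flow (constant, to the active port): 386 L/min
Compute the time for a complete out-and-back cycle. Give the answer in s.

t ≈ 11.9 s

Cap-side area A_cap = π/4 × (248 mm)² = 48310 mm^2
Rod-side annular area A_ann = π/4 × (248² − 165²) = 26920 mm^2
t_ext = A_cap·L/Q = 7.659 s
t_ret = A_ann·L/Q = 4.269 s
t_cycle = t_ext + t_ret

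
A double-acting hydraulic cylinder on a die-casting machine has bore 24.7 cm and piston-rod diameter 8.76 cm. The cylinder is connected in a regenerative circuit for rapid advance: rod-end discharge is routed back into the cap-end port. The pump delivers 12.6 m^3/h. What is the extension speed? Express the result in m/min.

v ≈ 34.8 m/min

In regeneration the rod-end outflow joins the pump flow into the cap end, so the net volume the pump must supply per unit advance equals the rod cross-section area.
Rod cross-section A_rod = π/4 × (8.76 cm)² = 60.27 cm^2
v = Q_pump / A_rod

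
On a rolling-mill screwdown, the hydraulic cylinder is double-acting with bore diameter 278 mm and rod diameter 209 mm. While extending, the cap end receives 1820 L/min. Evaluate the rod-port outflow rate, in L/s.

Q_out ≈ 13.2 L/s

Cap-side area A_cap = π/4 × (278 mm)² = 60700 mm^2
Rod-side annular area A_ann = π/4 × (278² − 209²) = 26390 mm^2
Piston speed v = Q_in/A_cap; rod-end outflow Q_out = v × A_ann = Q_in × A_ann/A_cap.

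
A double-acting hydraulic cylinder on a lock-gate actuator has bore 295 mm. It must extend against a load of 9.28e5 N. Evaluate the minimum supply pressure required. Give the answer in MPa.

Cap-side area A_cap = π/4 × (295 mm)² = 68350 mm^2
P = F / A = 9.28e5 N / A

P ≈ 13.6 MPa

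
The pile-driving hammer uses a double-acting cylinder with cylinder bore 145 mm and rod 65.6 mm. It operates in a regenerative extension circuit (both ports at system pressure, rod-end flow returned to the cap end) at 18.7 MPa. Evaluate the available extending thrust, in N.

F ≈ 63200 N

With equal pressure on both faces, forces on the annular region cancel; the net push is pressure × rod cross-section.
Rod cross-section A_rod = π/4 × (65.6 mm)² = 3380 mm^2
F = P × A_rod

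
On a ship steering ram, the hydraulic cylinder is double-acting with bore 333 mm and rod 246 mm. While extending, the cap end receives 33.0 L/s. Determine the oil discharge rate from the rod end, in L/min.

Cap-side area A_cap = π/4 × (333 mm)² = 87090 mm^2
Rod-side annular area A_ann = π/4 × (333² − 246²) = 39560 mm^2
Piston speed v = Q_in/A_cap; rod-end outflow Q_out = v × A_ann = Q_in × A_ann/A_cap.

Q_out ≈ 899 L/min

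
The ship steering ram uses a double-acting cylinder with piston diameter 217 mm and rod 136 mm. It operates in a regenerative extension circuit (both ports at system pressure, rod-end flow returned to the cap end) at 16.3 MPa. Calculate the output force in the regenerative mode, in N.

With equal pressure on both faces, forces on the annular region cancel; the net push is pressure × rod cross-section.
Rod cross-section A_rod = π/4 × (136 mm)² = 14530 mm^2
F = P × A_rod

F ≈ 2.37e5 N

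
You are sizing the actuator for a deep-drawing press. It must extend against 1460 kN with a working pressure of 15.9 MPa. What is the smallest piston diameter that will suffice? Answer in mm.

Extension force acts on the full piston face: F = P × (π/4)D².
D = √(4F / (πP)) = √(4 × 1460 kN / (π × 15.9 MPa))

D ≈ 342 mm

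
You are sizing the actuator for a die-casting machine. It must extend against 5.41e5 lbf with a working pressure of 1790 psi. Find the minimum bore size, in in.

D ≈ 19.6 in

Extension force acts on the full piston face: F = P × (π/4)D².
D = √(4F / (πP)) = √(4 × 5.41e5 lbf / (π × 1790 psi))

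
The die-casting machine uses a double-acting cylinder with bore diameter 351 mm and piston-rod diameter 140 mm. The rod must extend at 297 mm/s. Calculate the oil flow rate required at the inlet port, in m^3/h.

Q ≈ 103 m^3/h

Cap-side area A_cap = π/4 × (351 mm)² = 96760 mm^2
Q = A × v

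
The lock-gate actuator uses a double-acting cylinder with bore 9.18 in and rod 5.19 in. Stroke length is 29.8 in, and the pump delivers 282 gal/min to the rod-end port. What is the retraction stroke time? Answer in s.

t ≈ 1.24 s

Rod-side annular area A_ann = π/4 × (9.18² − 5.19²) = 45.03 in^2
Swept volume V = A × L; t = V / Q = A·L / Q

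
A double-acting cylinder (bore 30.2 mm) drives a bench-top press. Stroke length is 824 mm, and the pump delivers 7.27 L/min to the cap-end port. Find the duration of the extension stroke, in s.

Cap-side area A_cap = π/4 × (30.2 mm)² = 716.3 mm^2
Swept volume V = A × L; t = V / Q = A·L / Q

t ≈ 4.87 s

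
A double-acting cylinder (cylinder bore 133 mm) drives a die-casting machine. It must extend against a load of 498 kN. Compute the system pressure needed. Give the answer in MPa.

P ≈ 35.8 MPa

Cap-side area A_cap = π/4 × (133 mm)² = 13890 mm^2
P = F / A = 498 kN / A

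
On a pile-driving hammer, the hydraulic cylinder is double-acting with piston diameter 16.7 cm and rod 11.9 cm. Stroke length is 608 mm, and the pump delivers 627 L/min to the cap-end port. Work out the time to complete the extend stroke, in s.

Cap-side area A_cap = π/4 × (16.7 cm)² = 219.0 cm^2
Swept volume V = A × L; t = V / Q = A·L / Q

t ≈ 1.27 s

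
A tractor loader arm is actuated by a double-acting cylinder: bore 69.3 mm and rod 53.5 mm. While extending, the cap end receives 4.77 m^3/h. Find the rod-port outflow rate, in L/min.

Q_out ≈ 32.1 L/min

Cap-side area A_cap = π/4 × (69.3 mm)² = 3772 mm^2
Rod-side annular area A_ann = π/4 × (69.3² − 53.5²) = 1524 mm^2
Piston speed v = Q_in/A_cap; rod-end outflow Q_out = v × A_ann = Q_in × A_ann/A_cap.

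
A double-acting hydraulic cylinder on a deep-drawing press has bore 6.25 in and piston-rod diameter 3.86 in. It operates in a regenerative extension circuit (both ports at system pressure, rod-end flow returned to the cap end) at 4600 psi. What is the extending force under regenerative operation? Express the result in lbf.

F ≈ 53800 lbf

With equal pressure on both faces, forces on the annular region cancel; the net push is pressure × rod cross-section.
Rod cross-section A_rod = π/4 × (3.86 in)² = 11.70 in^2
F = P × A_rod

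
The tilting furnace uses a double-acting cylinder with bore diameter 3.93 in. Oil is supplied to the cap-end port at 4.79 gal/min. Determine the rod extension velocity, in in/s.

v ≈ 1.52 in/s

Cap-side area A_cap = π/4 × (3.93 in)² = 12.13 in^2
v = Q / A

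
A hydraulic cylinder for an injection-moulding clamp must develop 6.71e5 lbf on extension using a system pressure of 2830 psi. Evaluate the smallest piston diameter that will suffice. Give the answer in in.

D ≈ 17.4 in

Extension force acts on the full piston face: F = P × (π/4)D².
D = √(4F / (πP)) = √(4 × 6.71e5 lbf / (π × 2830 psi))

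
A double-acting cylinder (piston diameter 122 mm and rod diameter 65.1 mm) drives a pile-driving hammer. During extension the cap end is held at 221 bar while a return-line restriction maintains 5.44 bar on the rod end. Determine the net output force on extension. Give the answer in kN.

Cap-side area A_cap = π/4 × (122 mm)² = 11690 mm^2
Rod-side annular area A_ann = π/4 × (122² − 65.1²) = 8361 mm^2
Net thrust = P_cap·A_cap − P_rod·A_ann = 258.3 kN − 4.549 kN

F ≈ 254 kN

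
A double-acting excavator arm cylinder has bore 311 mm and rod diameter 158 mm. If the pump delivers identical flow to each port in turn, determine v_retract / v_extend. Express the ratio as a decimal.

Cap-side area A_cap = π/4 × (311 mm)² = 75960 mm^2
Rod-side annular area A_ann = π/4 × (311² − 158²) = 56360 mm^2
For equal Q, v ∝ 1/A, so v_ret/v_ext = A_cap/A_ann.

v_ret/v_ext ≈ 1.35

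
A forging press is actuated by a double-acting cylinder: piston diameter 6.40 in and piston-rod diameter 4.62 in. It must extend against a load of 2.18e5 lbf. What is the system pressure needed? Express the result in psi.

Cap-side area A_cap = π/4 × (6.40 in)² = 32.17 in^2
P = F / A = 2.18e5 lbf / A

P ≈ 6780 psi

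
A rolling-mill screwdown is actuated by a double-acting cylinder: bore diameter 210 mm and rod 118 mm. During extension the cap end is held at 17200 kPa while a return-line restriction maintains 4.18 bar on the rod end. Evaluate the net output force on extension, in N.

Cap-side area A_cap = π/4 × (210 mm)² = 34640 mm^2
Rod-side annular area A_ann = π/4 × (210² − 118²) = 23700 mm^2
Net thrust = P_cap·A_cap − P_rod·A_ann = 5.957e5 N − 9907 N

F ≈ 5.86e5 N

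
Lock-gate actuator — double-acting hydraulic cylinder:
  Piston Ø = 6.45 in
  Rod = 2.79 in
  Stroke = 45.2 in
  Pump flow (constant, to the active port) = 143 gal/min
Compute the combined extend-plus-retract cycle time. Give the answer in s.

t ≈ 4.86 s

Cap-side area A_cap = π/4 × (6.45 in)² = 32.67 in^2
Rod-side annular area A_ann = π/4 × (6.45² − 2.79²) = 26.56 in^2
t_ext = A_cap·L/Q = 2.683 s
t_ret = A_ann·L/Q = 2.181 s
t_cycle = t_ext + t_ret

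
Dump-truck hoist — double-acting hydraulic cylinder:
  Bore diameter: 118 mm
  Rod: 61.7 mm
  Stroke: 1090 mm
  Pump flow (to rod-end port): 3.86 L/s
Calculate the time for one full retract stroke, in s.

Rod-side annular area A_ann = π/4 × (118² − 61.7²) = 7946 mm^2
Swept volume V = A × L; t = V / Q = A·L / Q

t ≈ 2.24 s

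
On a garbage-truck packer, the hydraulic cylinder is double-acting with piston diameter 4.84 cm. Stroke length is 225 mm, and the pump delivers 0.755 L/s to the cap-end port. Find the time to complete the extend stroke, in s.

t ≈ 0.548 s

Cap-side area A_cap = π/4 × (4.84 cm)² = 18.40 cm^2
Swept volume V = A × L; t = V / Q = A·L / Q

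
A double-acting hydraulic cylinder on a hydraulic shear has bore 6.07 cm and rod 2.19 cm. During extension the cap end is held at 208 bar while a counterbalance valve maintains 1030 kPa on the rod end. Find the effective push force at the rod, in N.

Cap-side area A_cap = π/4 × (6.07 cm)² = 28.94 cm^2
Rod-side annular area A_ann = π/4 × (6.07² − 2.19²) = 25.17 cm^2
Net thrust = P_cap·A_cap − P_rod·A_ann = 60190 N − 2593 N

F ≈ 57600 N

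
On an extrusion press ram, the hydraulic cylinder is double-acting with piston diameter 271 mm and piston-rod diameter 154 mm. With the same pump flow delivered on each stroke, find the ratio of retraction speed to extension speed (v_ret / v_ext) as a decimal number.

Cap-side area A_cap = π/4 × (271 mm)² = 57680 mm^2
Rod-side annular area A_ann = π/4 × (271² − 154²) = 39050 mm^2
For equal Q, v ∝ 1/A, so v_ret/v_ext = A_cap/A_ann.

v_ret/v_ext ≈ 1.48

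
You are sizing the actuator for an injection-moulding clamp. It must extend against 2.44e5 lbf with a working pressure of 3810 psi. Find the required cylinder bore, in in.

D ≈ 9.03 in

Extension force acts on the full piston face: F = P × (π/4)D².
D = √(4F / (πP)) = √(4 × 2.44e5 lbf / (π × 3810 psi))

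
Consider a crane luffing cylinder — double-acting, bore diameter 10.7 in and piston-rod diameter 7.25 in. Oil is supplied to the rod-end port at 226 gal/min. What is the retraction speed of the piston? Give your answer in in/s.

Rod-side annular area A_ann = π/4 × (10.7² − 7.25²) = 48.64 in^2
Flow into the rod-end port fills the annular volume.
v = Q / A

v ≈ 17.9 in/s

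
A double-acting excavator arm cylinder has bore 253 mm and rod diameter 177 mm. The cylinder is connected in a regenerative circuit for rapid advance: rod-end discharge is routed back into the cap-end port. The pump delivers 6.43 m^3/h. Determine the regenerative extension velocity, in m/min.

v ≈ 4.36 m/min

In regeneration the rod-end outflow joins the pump flow into the cap end, so the net volume the pump must supply per unit advance equals the rod cross-section area.
Rod cross-section A_rod = π/4 × (177 mm)² = 24610 mm^2
v = Q_pump / A_rod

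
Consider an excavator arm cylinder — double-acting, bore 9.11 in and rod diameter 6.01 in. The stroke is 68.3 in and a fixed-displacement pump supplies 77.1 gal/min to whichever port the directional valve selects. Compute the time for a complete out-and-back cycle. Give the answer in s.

t ≈ 23.5 s

Cap-side area A_cap = π/4 × (9.11 in)² = 65.18 in^2
Rod-side annular area A_ann = π/4 × (9.11² − 6.01²) = 36.81 in^2
t_ext = A_cap·L/Q = 15.00 s
t_ret = A_ann·L/Q = 8.470 s
t_cycle = t_ext + t_ret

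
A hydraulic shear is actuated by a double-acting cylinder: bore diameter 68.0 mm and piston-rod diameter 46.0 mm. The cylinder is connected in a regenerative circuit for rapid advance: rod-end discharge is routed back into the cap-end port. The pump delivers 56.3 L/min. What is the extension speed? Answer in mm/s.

v ≈ 565 mm/s

In regeneration the rod-end outflow joins the pump flow into the cap end, so the net volume the pump must supply per unit advance equals the rod cross-section area.
Rod cross-section A_rod = π/4 × (46.0 mm)² = 1662 mm^2
v = Q_pump / A_rod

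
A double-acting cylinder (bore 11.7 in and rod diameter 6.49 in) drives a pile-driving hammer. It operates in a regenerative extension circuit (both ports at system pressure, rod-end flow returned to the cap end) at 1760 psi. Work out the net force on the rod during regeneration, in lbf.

With equal pressure on both faces, forces on the annular region cancel; the net push is pressure × rod cross-section.
Rod cross-section A_rod = π/4 × (6.49 in)² = 33.08 in^2
F = P × A_rod

F ≈ 58200 lbf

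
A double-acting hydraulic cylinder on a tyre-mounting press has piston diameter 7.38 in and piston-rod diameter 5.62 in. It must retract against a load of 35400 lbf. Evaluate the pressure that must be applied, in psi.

Rod-side annular area A_ann = π/4 × (7.38² − 5.62²) = 17.97 in^2
Retraction: pressure acts on the annular area.
P = F / A = 35400 lbf / A

P ≈ 1970 psi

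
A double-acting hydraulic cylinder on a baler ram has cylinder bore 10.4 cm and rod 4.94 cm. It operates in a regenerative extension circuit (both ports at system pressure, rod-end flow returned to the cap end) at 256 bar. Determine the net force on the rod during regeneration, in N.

F ≈ 49100 N

With equal pressure on both faces, forces on the annular region cancel; the net push is pressure × rod cross-section.
Rod cross-section A_rod = π/4 × (4.94 cm)² = 19.17 cm^2
F = P × A_rod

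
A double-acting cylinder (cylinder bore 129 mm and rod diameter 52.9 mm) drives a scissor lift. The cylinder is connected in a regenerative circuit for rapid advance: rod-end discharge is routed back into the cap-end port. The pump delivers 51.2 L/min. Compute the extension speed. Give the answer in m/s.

In regeneration the rod-end outflow joins the pump flow into the cap end, so the net volume the pump must supply per unit advance equals the rod cross-section area.
Rod cross-section A_rod = π/4 × (52.9 mm)² = 2198 mm^2
v = Q_pump / A_rod

v ≈ 0.388 m/s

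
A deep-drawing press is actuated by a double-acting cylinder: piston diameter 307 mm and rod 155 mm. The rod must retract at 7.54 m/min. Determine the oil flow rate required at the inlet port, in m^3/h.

Q ≈ 25.0 m^3/h

Rod-side annular area A_ann = π/4 × (307² − 155²) = 55150 mm^2
Q = A × v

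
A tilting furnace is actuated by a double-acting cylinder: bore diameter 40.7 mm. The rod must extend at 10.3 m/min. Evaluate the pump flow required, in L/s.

Cap-side area A_cap = π/4 × (40.7 mm)² = 1301 mm^2
Q = A × v

Q ≈ 0.223 L/s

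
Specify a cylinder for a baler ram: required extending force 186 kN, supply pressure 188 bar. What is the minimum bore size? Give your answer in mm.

D ≈ 112 mm

Extension force acts on the full piston face: F = P × (π/4)D².
D = √(4F / (πP)) = √(4 × 186 kN / (π × 188 bar))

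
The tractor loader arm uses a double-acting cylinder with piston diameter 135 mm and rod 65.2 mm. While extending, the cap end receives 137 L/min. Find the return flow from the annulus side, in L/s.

Q_out ≈ 1.75 L/s

Cap-side area A_cap = π/4 × (135 mm)² = 14310 mm^2
Rod-side annular area A_ann = π/4 × (135² − 65.2²) = 10980 mm^2
Piston speed v = Q_in/A_cap; rod-end outflow Q_out = v × A_ann = Q_in × A_ann/A_cap.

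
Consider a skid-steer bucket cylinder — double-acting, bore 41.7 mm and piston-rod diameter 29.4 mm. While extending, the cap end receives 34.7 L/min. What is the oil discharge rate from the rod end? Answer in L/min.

Cap-side area A_cap = π/4 × (41.7 mm)² = 1366 mm^2
Rod-side annular area A_ann = π/4 × (41.7² − 29.4²) = 686.9 mm^2
Piston speed v = Q_in/A_cap; rod-end outflow Q_out = v × A_ann = Q_in × A_ann/A_cap.

Q_out ≈ 17.5 L/min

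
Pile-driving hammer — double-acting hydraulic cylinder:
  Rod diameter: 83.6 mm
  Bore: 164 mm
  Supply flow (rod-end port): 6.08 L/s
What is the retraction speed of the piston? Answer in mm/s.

Rod-side annular area A_ann = π/4 × (164² − 83.6²) = 15630 mm^2
Flow into the rod-end port fills the annular volume.
v = Q / A

v ≈ 389 mm/s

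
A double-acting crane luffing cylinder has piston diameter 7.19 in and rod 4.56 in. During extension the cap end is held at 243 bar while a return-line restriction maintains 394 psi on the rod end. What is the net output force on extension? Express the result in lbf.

Cap-side area A_cap = π/4 × (7.19 in)² = 40.60 in^2
Rod-side annular area A_ann = π/4 × (7.19² − 4.56²) = 24.27 in^2
Net thrust = P_cap·A_cap − P_rod·A_ann = 1.431e5 lbf − 9563 lbf

F ≈ 1.34e5 lbf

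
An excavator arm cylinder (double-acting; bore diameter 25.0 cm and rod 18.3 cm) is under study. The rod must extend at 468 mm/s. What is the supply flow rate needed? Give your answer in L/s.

Cap-side area A_cap = π/4 × (25.0 cm)² = 490.9 cm^2
Q = A × v

Q ≈ 23.0 L/s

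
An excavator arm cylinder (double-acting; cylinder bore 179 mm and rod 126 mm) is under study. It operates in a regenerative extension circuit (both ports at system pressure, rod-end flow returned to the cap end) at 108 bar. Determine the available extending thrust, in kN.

With equal pressure on both faces, forces on the annular region cancel; the net push is pressure × rod cross-section.
Rod cross-section A_rod = π/4 × (126 mm)² = 12470 mm^2
F = P × A_rod

F ≈ 135 kN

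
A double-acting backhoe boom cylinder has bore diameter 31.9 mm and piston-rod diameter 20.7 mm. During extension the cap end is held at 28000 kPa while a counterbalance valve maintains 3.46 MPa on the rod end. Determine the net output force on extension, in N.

Cap-side area A_cap = π/4 × (31.9 mm)² = 799.2 mm^2
Rod-side annular area A_ann = π/4 × (31.9² − 20.7²) = 462.7 mm^2
Net thrust = P_cap·A_cap − P_rod·A_ann = 22380 N − 1601 N

F ≈ 20800 N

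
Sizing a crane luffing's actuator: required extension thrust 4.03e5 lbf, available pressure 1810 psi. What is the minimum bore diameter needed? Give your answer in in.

Extension force acts on the full piston face: F = P × (π/4)D².
D = √(4F / (πP)) = √(4 × 4.03e5 lbf / (π × 1810 psi))

D ≈ 16.8 in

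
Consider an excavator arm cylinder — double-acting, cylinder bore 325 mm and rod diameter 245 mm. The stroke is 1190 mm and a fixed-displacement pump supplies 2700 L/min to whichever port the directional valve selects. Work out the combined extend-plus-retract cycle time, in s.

t ≈ 3.14 s

Cap-side area A_cap = π/4 × (325 mm)² = 82960 mm^2
Rod-side annular area A_ann = π/4 × (325² − 245²) = 35810 mm^2
t_ext = A_cap·L/Q = 2.194 s
t_ret = A_ann·L/Q = 0.9471 s
t_cycle = t_ext + t_ret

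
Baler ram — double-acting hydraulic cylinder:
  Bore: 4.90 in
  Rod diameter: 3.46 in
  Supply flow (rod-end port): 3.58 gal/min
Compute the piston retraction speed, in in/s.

Rod-side annular area A_ann = π/4 × (4.90² − 3.46²) = 9.455 in^2
Flow into the rod-end port fills the annular volume.
v = Q / A

v ≈ 1.46 in/s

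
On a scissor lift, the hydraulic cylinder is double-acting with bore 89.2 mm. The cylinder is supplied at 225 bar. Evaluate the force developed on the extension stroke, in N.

Cap-side area A_cap = π/4 × (89.2 mm)² = 6249 mm^2
F = P × A_cap = 225 bar × A_cap

F ≈ 1.41e5 N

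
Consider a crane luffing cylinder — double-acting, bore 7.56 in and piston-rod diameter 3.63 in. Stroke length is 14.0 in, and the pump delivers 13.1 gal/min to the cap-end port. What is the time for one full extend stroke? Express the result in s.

Cap-side area A_cap = π/4 × (7.56 in)² = 44.89 in^2
Swept volume V = A × L; t = V / Q = A·L / Q

t ≈ 12.5 s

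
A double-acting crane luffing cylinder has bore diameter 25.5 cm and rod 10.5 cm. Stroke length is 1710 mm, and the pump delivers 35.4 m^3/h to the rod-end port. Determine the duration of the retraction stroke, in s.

Rod-side annular area A_ann = π/4 × (25.5² − 10.5²) = 424.1 cm^2
Swept volume V = A × L; t = V / Q = A·L / Q

t ≈ 7.38 s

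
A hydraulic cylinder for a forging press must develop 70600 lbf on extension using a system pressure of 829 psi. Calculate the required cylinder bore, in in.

Extension force acts on the full piston face: F = P × (π/4)D².
D = √(4F / (πP)) = √(4 × 70600 lbf / (π × 829 psi))

D ≈ 10.4 in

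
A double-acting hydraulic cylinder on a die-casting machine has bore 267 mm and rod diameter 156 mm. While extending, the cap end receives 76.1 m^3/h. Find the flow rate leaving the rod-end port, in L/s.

Cap-side area A_cap = π/4 × (267 mm)² = 55990 mm^2
Rod-side annular area A_ann = π/4 × (267² − 156²) = 36880 mm^2
Piston speed v = Q_in/A_cap; rod-end outflow Q_out = v × A_ann = Q_in × A_ann/A_cap.

Q_out ≈ 13.9 L/s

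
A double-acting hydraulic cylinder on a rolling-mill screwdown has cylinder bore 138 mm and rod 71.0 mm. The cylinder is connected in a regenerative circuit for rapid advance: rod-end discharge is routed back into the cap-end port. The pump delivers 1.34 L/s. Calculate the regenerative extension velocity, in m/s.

In regeneration the rod-end outflow joins the pump flow into the cap end, so the net volume the pump must supply per unit advance equals the rod cross-section area.
Rod cross-section A_rod = π/4 × (71.0 mm)² = 3959 mm^2
v = Q_pump / A_rod

v ≈ 0.338 m/s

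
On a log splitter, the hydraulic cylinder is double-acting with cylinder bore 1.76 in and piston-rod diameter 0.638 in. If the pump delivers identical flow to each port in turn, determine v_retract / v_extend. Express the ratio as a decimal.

v_ret/v_ext ≈ 1.15

Cap-side area A_cap = π/4 × (1.76 in)² = 2.433 in^2
Rod-side annular area A_ann = π/4 × (1.76² − 0.638²) = 2.113 in^2
For equal Q, v ∝ 1/A, so v_ret/v_ext = A_cap/A_ann.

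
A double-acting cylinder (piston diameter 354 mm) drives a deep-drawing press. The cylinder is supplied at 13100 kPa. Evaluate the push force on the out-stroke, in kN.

F ≈ 1290 kN

Cap-side area A_cap = π/4 × (354 mm)² = 98420 mm^2
F = P × A_cap = 13100 kPa × A_cap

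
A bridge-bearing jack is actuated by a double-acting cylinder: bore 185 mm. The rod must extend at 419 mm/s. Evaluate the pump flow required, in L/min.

Cap-side area A_cap = π/4 × (185 mm)² = 26880 mm^2
Q = A × v

Q ≈ 676 L/min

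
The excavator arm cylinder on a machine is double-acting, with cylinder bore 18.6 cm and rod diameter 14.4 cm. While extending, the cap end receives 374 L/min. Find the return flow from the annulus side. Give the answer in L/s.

Q_out ≈ 2.50 L/s

Cap-side area A_cap = π/4 × (18.6 cm)² = 271.7 cm^2
Rod-side annular area A_ann = π/4 × (18.6² − 14.4²) = 108.9 cm^2
Piston speed v = Q_in/A_cap; rod-end outflow Q_out = v × A_ann = Q_in × A_ann/A_cap.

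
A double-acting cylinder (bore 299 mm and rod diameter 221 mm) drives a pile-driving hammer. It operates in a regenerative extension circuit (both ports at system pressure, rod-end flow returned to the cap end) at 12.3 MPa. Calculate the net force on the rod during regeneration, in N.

With equal pressure on both faces, forces on the annular region cancel; the net push is pressure × rod cross-section.
Rod cross-section A_rod = π/4 × (221 mm)² = 38360 mm^2
F = P × A_rod

F ≈ 4.72e5 N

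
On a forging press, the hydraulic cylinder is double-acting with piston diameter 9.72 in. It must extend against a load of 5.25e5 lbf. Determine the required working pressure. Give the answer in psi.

P ≈ 7080 psi

Cap-side area A_cap = π/4 × (9.72 in)² = 74.20 in^2
P = F / A = 5.25e5 lbf / A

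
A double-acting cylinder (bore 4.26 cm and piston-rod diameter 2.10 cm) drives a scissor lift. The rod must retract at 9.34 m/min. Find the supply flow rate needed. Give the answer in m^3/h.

Rod-side annular area A_ann = π/4 × (4.26² − 2.10²) = 10.79 cm^2
Q = A × v

Q ≈ 0.605 m^3/h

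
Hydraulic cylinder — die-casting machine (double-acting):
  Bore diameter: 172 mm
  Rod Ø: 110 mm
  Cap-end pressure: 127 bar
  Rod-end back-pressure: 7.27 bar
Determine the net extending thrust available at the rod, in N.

Cap-side area A_cap = π/4 × (172 mm)² = 23240 mm^2
Rod-side annular area A_ann = π/4 × (172² − 110²) = 13730 mm^2
Net thrust = P_cap·A_cap − P_rod·A_ann = 2.951e5 N − 9983 N

F ≈ 2.85e5 N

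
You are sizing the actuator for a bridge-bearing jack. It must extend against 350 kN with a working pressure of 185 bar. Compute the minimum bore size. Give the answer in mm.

Extension force acts on the full piston face: F = P × (π/4)D².
D = √(4F / (πP)) = √(4 × 350 kN / (π × 185 bar))

D ≈ 155 mm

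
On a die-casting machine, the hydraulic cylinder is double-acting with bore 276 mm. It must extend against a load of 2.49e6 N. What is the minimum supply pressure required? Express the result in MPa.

P ≈ 41.6 MPa

Cap-side area A_cap = π/4 × (276 mm)² = 59830 mm^2
P = F / A = 2.49e6 N / A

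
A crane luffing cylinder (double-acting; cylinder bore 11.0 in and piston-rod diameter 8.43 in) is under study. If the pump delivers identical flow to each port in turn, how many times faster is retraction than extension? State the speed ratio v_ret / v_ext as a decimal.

v_ret/v_ext ≈ 2.42

Cap-side area A_cap = π/4 × (11.0 in)² = 95.03 in^2
Rod-side annular area A_ann = π/4 × (11.0² − 8.43²) = 39.22 in^2
For equal Q, v ∝ 1/A, so v_ret/v_ext = A_cap/A_ann.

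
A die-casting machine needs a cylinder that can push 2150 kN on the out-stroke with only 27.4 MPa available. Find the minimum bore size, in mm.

Extension force acts on the full piston face: F = P × (π/4)D².
D = √(4F / (πP)) = √(4 × 2150 kN / (π × 27.4 MPa))

D ≈ 316 mm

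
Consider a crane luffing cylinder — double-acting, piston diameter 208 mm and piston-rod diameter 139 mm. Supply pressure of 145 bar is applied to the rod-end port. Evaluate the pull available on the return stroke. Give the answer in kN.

Rod-side annular area A_ann = π/4 × (208² − 139²) = 18800 mm^2
On retraction the pressure acts on the annular area (bore minus rod).
F = P × A_ann

F ≈ 273 kN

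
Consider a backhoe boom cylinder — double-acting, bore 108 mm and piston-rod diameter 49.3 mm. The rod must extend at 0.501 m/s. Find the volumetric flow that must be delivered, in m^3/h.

Q ≈ 16.5 m^3/h

Cap-side area A_cap = π/4 × (108 mm)² = 9161 mm^2
Q = A × v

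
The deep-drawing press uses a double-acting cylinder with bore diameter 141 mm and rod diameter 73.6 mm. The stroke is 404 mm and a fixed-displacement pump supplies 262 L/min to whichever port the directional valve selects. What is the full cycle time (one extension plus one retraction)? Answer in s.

Cap-side area A_cap = π/4 × (141 mm)² = 15610 mm^2
Rod-side annular area A_ann = π/4 × (141² − 73.6²) = 11360 mm^2
t_ext = A_cap·L/Q = 1.445 s
t_ret = A_ann·L/Q = 1.051 s
t_cycle = t_ext + t_ret

t ≈ 2.50 s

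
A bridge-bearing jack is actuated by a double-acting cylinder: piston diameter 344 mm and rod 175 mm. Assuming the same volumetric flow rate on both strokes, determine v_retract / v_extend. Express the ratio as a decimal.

v_ret/v_ext ≈ 1.35

Cap-side area A_cap = π/4 × (344 mm)² = 92940 mm^2
Rod-side annular area A_ann = π/4 × (344² − 175²) = 68890 mm^2
For equal Q, v ∝ 1/A, so v_ret/v_ext = A_cap/A_ann.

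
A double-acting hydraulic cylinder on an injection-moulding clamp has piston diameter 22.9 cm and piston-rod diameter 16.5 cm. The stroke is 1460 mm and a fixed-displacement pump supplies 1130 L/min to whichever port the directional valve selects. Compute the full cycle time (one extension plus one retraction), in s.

t ≈ 4.73 s

Cap-side area A_cap = π/4 × (22.9 cm)² = 411.9 cm^2
Rod-side annular area A_ann = π/4 × (22.9² − 16.5²) = 198.0 cm^2
t_ext = A_cap·L/Q = 3.193 s
t_ret = A_ann·L/Q = 1.535 s
t_cycle = t_ext + t_ret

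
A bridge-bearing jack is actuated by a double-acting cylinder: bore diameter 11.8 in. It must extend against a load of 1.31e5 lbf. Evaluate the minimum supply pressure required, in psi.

Cap-side area A_cap = π/4 × (11.8 in)² = 109.4 in^2
P = F / A = 1.31e5 lbf / A

P ≈ 1200 psi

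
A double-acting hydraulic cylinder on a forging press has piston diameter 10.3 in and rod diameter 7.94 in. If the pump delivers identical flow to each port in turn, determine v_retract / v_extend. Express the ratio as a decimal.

Cap-side area A_cap = π/4 × (10.3 in)² = 83.32 in^2
Rod-side annular area A_ann = π/4 × (10.3² − 7.94²) = 33.81 in^2
For equal Q, v ∝ 1/A, so v_ret/v_ext = A_cap/A_ann.

v_ret/v_ext ≈ 2.46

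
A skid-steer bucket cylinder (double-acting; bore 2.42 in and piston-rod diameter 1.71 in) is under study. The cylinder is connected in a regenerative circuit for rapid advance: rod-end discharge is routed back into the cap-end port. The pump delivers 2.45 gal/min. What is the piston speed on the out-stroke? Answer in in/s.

v ≈ 4.11 in/s

In regeneration the rod-end outflow joins the pump flow into the cap end, so the net volume the pump must supply per unit advance equals the rod cross-section area.
Rod cross-section A_rod = π/4 × (1.71 in)² = 2.297 in^2
v = Q_pump / A_rod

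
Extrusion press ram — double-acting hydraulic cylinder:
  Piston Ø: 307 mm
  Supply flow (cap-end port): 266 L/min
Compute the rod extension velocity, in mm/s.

Cap-side area A_cap = π/4 × (307 mm)² = 74020 mm^2
v = Q / A

v ≈ 59.9 mm/s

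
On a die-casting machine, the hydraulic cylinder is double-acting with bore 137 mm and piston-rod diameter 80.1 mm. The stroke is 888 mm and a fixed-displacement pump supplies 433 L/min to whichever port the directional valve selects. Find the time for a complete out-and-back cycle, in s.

t ≈ 3.01 s

Cap-side area A_cap = π/4 × (137 mm)² = 14740 mm^2
Rod-side annular area A_ann = π/4 × (137² − 80.1²) = 9702 mm^2
t_ext = A_cap·L/Q = 1.814 s
t_ret = A_ann·L/Q = 1.194 s
t_cycle = t_ext + t_ret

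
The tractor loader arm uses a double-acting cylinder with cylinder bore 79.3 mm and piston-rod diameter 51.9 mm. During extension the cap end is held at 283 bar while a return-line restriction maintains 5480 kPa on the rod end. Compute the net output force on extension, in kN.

Cap-side area A_cap = π/4 × (79.3 mm)² = 4939 mm^2
Rod-side annular area A_ann = π/4 × (79.3² − 51.9²) = 2823 mm^2
Net thrust = P_cap·A_cap − P_rod·A_ann = 139.8 kN − 15.47 kN

F ≈ 124 kN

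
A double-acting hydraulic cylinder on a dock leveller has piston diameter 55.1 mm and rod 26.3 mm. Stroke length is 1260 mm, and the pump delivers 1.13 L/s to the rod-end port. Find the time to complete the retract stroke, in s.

t ≈ 2.05 s

Rod-side annular area A_ann = π/4 × (55.1² − 26.3²) = 1841 mm^2
Swept volume V = A × L; t = V / Q = A·L / Q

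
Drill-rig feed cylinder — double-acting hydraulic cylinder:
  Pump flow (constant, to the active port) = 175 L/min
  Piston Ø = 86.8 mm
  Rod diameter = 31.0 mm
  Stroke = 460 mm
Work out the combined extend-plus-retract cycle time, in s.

Cap-side area A_cap = π/4 × (86.8 mm)² = 5917 mm^2
Rod-side annular area A_ann = π/4 × (86.8² − 31.0²) = 5163 mm^2
t_ext = A_cap·L/Q = 0.9333 s
t_ret = A_ann·L/Q = 0.8142 s
t_cycle = t_ext + t_ret

t ≈ 1.75 s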